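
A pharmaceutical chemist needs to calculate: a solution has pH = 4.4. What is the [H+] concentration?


[H+] = 10^(-pH) = 10^(-4.4)
= 3.98×10^-5 M

3.98×10^-5 M


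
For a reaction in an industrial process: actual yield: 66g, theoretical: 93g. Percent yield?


% yield = actual/theoretical × 100
= 66/93 × 100
= 70.97%

70.97%


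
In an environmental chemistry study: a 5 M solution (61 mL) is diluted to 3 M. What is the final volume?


C1V1 = C2V2
5 × 61 = 3 × V2
V2 = 305/3 = 101.67 mL

101.67 mL


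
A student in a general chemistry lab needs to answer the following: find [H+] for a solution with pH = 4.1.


[H+] = 10^(-pH) = 10^(-4.1)
= 7.94×10^-5 M

7.94×10^-5 M


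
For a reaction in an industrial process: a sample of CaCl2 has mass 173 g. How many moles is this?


M(CaCl2) = 110.98 g/mol
n = mass/M = 173/110.98 = 1.5588 mol

1.5588 mol


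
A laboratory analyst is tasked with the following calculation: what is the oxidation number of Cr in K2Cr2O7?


2(+1) + 2x + 7(-2) = 0, so x = +6
Oxidation number: +6

+6


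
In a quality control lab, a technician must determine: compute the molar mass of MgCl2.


M(MgCl2) = 1×24.31 + 2×35.45
= 24.31 + 70.9
= 95.21 g/mol

95.21 g/mol


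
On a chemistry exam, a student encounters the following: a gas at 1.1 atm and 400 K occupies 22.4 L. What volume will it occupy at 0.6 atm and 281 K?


P1V1/T1 = P2V2/T2
V2 = P1V1T2/(T1P2)
= 1.1×22.4×281/(400×0.6)
= 28.849 L

28.849 L


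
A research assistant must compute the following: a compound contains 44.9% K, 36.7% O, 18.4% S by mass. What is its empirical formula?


Assume 100 g sample. Moles of each element:
  K: 44.9/39.1 = 1.148 mol
  O: 36.7/16.0 = 2.294 mol
  S: 18.4/32.07 = 0.574 mol
Divide by smallest (0.574):
  K: 1.148/0.574 = 2.0
  O: 2.294/0.574 = 4.0
  S: 0.574/0.574 = 1.0
Empirical formula: K2SO4

K2SO4


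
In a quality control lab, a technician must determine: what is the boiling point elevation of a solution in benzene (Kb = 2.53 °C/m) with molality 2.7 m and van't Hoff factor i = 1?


ΔTb = Kb × m × i
= 2.53 × 2.7 × 1
= 6.831 °C

6.831 °C


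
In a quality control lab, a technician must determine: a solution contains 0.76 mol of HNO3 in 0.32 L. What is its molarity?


M = n/V = 0.76/0.32 = 2.375 mol/L

2.375 M


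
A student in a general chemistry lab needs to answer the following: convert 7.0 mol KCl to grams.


M(KCl) = 74.55 g/mol
mass = n × M = 7.0 × 74.55 = 521.85 g

521.85 g


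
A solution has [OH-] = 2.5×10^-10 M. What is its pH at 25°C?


pOH = -log10([OH-]) = -log10(2.5×10^-10)
= 10 - log10(2.5) = 9.6
pH = 14 - pOH = 14 - 9.6 = 4.4

4.4


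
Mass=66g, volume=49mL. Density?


ρ = mass/volume
= 66/49
= 1.347 g/mL

1.347 g/mL


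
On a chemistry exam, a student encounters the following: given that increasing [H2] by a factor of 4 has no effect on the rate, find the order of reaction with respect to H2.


rate ∝ [H2]^n
rate ∝ [H2]^0
Order in H2: 0

0


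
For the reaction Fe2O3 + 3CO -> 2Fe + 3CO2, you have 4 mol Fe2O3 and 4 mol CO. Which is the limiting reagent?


Mole ratio available / coefficient:
  Fe2O3: 4/1 = 4.000
  CO: 4/3 = 1.333
Smaller ratio is limiting.

CO


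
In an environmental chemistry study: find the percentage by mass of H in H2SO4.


M(H2SO4) = 2×1.008 + 1×32.07 + 4×16.0 = 98.086 g/mol
Mass of H = 2 × 1.008 = 2.016 g/mol
% H = 2.016/98.086 × 100 = 2.06%

2.06%


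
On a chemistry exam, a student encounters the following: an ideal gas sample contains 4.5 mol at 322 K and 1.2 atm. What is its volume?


PV = nRT  (R = 0.08206 L·atm/(mol·K))
V = nRT/P = 4.5×0.08206×322/1.2
= 99.087 L

99.087 L


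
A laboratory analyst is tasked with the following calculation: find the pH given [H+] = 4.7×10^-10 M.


pH = -log10([H+]) = -log10(4.7×10^-10)
= 10 - log10(4.7)
= 10 - 0.67
= 9.33

9.33


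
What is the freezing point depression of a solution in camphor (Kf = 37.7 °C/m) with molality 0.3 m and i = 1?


ΔTf = Kf × m × i
= 37.7 × 0.3 × 1
= 11.31 °C

11.31 °C


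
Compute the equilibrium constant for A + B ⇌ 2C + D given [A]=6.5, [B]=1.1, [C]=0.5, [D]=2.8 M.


Kc = [C]^2[D]/([A][B])
= (0.5^2 × 2.8^1)/(6.5^1 × 1.1^1)
= 0.7/7.15
= 0.09790

0.09790


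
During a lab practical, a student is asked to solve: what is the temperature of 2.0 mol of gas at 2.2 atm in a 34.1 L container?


PV = nRT  (R = 0.08206 L·atm/(mol·K))
T = PV/(nR) = 2.2×34.1/(2.0×0.08206)
= 75.02/0.164120
= 457.10 K

457.10 K


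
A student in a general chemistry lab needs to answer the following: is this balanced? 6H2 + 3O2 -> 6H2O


Equation: 6H2 + 3O2 -> 6H2O
Check atoms: H: 12=12, O: 6=6
Balanced

Yes, balanced


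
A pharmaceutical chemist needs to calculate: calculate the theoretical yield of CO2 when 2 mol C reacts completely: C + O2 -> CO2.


Mole ratio CO2:C = 1:1
n(CO2) = 2 × 1/1 = 2.000 mol
mass = 2.000 × 44.01 = 88.02 g

88.02 g


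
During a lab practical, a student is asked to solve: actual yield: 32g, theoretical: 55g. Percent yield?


% yield = actual/theoretical × 100
= 32/55 × 100
= 58.18%

58.18%


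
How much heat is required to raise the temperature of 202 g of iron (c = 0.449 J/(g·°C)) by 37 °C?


q = mcΔT = 202 × 0.449 × 37
= 3355.83 J

3355.83 J


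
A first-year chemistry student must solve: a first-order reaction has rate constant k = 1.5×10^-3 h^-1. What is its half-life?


t½ = ln2/k = 0.693147/(1.5×10^-3 h^-1)
= 462.1 h

462.1 h


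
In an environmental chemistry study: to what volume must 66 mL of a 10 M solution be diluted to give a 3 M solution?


C1V1 = C2V2
10 × 66 = 3 × V2
V2 = 660/3 = 220.0 mL

220.0 mL


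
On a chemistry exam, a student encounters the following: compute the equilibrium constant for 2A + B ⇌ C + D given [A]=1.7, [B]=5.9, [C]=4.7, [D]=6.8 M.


Kc = [C][D]/([A]^2[B])
= (4.7^1 × 6.8^1)/(1.7^2 × 5.9^1)
= 31.96/17.051
= 1.874

1.874


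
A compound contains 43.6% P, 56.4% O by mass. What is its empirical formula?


Assume 100 g sample. Moles of each element:
  P: 43.6/30.97 = 1.408 mol
  O: 56.4/16.0 = 3.525 mol
Divide by smallest (1.408):
  P: 1.408/1.408 = 1.0
  O: 3.525/1.408 = 2.5
Multiply all ratios by 2 to obtain whole numbers.
Empirical formula: P2O5

P2O5


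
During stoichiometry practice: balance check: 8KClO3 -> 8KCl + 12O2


Equation: 8KClO3 -> 8KCl + 12O2
Check atoms: Cl: 8=8, K: 8=8, O: 24=24
Balanced

Yes, balanced


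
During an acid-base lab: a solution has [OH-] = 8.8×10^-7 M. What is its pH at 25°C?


pOH = -log10([OH-]) = -log10(8.8×10^-7)
= 7 - log10(8.8) = 6.06
pH = 14 - pOH = 14 - 6.06 = 7.94

7.94


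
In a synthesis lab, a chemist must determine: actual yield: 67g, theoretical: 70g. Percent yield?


% yield = actual/theoretical × 100
= 67/70 × 100
= 95.71%

95.71%


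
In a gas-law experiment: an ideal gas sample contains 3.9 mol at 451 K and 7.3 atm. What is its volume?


PV = nRT  (R = 0.08206 L·atm/(mol·K))
V = nRT/P = 3.9×0.08206×451/7.3
= 19.772 L

19.772 L


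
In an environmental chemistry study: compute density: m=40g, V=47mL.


ρ = mass/volume
= 40/47
= 0.851 g/mL

0.851 g/mL


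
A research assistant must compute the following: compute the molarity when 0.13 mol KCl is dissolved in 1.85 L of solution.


M = n/V = 0.13/1.85 = 0.070 mol/L

0.070 M


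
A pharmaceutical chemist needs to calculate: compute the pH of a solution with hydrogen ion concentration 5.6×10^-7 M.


pH = -log10([H+]) = -log10(5.6×10^-7)
= 7 - log10(5.6)
= 7 - 0.75
= 6.25

6.25


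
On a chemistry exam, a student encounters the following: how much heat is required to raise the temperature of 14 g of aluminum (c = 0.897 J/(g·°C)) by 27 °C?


q = mcΔT = 14 × 0.897 × 27
= 339.07 J

339.07 J


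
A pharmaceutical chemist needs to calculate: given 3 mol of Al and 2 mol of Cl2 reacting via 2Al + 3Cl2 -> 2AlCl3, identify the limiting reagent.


Mole ratio available / coefficient:
  Al: 3/2 = 1.500
  Cl2: 2/3 = 0.667
Smaller ratio is limiting.

Cl2


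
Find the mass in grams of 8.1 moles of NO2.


M(NO2) = 46.01 g/mol
mass = n × M = 8.1 × 46.01 = 372.68 g

372.68 g


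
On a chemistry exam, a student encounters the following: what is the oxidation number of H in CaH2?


H with a metal (hydride): -1
Oxidation number: -1

-1


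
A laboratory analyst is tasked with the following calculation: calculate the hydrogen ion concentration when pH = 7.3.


[H+] = 10^(-pH) = 10^(-7.3)
= 5.01×10^-8 M

5.01×10^-8 M


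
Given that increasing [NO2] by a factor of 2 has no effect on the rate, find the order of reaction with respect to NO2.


rate ∝ [NO2]^n
rate ∝ [NO2]^0
Order in NO2: 0

0


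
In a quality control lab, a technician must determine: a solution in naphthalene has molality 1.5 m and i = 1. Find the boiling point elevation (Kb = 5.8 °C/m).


ΔTb = Kb × m × i
= 5.8 × 1.5 × 1
= 8.7 °C

8.7 °C


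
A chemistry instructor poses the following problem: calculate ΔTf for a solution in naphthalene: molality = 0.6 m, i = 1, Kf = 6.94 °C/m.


ΔTf = Kf × m × i
= 6.94 × 0.6 × 1
= 4.164 °C

4.164 °C


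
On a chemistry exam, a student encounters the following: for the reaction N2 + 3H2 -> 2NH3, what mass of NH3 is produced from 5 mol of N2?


Mole ratio NH3:N2 = 2:1
n(NH3) = 5 × 2/1 = 10.000 mol
mass = 10.000 × 17.03 = 170.3 g

170.3 g


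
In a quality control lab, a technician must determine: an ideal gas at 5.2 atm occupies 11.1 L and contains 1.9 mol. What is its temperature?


PV = nRT  (R = 0.08206 L·atm/(mol·K))
T = PV/(nR) = 5.2×11.1/(1.9×0.08206)
= 57.72/0.155914
= 370.20 K

370.20 K


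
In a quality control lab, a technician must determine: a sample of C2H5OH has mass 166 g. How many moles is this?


M(C2H5OH) = 46.07 g/mol
n = mass/M = 166/46.07 = 3.6032 mol

3.6032 mol


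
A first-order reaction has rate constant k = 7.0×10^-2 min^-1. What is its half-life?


t½ = ln2/k = 0.693147/(7.0×10^-2 min^-1)
= 9.902 min

9.902 min


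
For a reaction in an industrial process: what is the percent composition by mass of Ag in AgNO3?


M(AgNO3) = 1×107.87 + 1×14.01 + 3×16.0 = 169.88 g/mol
Mass of Ag = 1 × 107.87 = 107.87 g/mol
% Ag = 107.87/169.88 × 100 = 63.50%

63.50%


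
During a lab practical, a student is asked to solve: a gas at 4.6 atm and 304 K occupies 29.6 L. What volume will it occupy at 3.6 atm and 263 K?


P1V1/T1 = P2V2/T2
V2 = P1V1T2/(T1P2)
= 4.6×29.6×263/(304×3.6)
= 32.721 L

32.721 L


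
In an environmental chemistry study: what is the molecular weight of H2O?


M(H2O) = 2×1.008 + 1×16.0
= 2.02 + 16.0
= 18.02 g/mol

18.02 g/mol


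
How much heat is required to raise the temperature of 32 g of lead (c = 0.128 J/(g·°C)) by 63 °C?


q = mcΔT = 32 × 0.128 × 63
= 258.05 J

258.05 J


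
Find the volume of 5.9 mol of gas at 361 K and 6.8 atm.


PV = nRT  (R = 0.08206 L·atm/(mol·K))
V = nRT/P = 5.9×0.08206×361/6.8
= 25.703 L

25.703 L


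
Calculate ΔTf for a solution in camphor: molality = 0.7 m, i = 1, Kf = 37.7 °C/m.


ΔTf = Kf × m × i
= 37.7 × 0.7 × 1
= 26.39 °C

26.39 °C


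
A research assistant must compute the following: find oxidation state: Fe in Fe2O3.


2x + 3(-2) = 0, so x = +3
Oxidation number: +3

+3


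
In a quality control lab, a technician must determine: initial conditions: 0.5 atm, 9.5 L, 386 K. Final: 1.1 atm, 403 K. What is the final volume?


P1V1/T1 = P2V2/T2
V2 = P1V1T2/(T1P2)
= 0.5×9.5×403/(386×1.1)
= 4.508 L

4.508 L


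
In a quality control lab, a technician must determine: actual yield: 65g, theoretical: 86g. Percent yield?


% yield = actual/theoretical × 100
= 65/86 × 100
= 75.58%

75.58%


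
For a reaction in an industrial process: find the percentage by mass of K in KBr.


M(KBr) = 1×39.1 + 1×79.9 = 119.00 g/mol
Mass of K = 1 × 39.1 = 39.10 g/mol
% K = 39.10/119.00 × 100 = 32.86%

32.86%


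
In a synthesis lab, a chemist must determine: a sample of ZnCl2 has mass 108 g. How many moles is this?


M(ZnCl2) = 136.28 g/mol
n = mass/M = 108/136.28 = 0.7925 mol

0.7925 mol


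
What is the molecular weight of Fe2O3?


M(Fe2O3) = 2×55.85 + 3×16.0
= 111.7 + 48.0
= 159.7 g/mol

159.7 g/mol


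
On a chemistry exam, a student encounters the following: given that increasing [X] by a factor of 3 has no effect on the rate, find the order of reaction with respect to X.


rate ∝ [X]^n
rate ∝ [X]^0
Order in X: 0

0


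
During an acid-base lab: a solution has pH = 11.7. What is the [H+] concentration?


[H+] = 10^(-pH) = 10^(-11.7)
= 2.0×10^-12 M

2.0×10^-12 M


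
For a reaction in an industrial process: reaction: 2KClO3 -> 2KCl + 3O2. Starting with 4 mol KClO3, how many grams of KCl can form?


Mole ratio KCl:KClO3 = 2:2
n(KCl) = 4 × 2/2 = 4.000 mol
mass = 4.000 × 74.55 = 298.2 g

298.2 g


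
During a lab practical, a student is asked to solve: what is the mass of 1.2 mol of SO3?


M(SO3) = 80.07 g/mol
mass = n × M = 1.2 × 80.07 = 96.08 g

96.08 g


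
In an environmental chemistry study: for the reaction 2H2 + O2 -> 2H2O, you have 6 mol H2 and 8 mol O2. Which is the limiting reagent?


Mole ratio available / coefficient:
  H2: 6/2 = 3.000
  O2: 8/1 = 8.000
Smaller ratio is limiting.

H2


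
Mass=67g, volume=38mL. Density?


ρ = mass/volume
= 67/38
= 1.763 g/mL

1.763 g/mL


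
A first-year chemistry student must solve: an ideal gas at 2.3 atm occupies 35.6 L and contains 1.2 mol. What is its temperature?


PV = nRT  (R = 0.08206 L·atm/(mol·K))
T = PV/(nR) = 2.3×35.6/(1.2×0.08206)
= 81.88/0.098472
= 831.51 K

831.51 K


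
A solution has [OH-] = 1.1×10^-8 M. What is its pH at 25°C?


pOH = -log10([OH-]) = -log10(1.1×10^-8)
= 8 - log10(1.1) = 7.96
pH = 14 - pOH = 14 - 7.96 = 6.04

6.04


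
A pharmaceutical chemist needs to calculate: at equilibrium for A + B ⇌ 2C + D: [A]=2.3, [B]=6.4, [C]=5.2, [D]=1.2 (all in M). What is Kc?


Kc = [C]^2[D]/([A][B])
= (5.2^2 × 1.2^1)/(2.3^1 × 6.4^1)
= 32.448/14.72
= 2.204

2.204


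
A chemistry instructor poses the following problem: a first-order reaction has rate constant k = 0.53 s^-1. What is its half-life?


t½ = ln2/k = 0.693147/(0.53 s^-1)
= 1.308 s

1.308 s


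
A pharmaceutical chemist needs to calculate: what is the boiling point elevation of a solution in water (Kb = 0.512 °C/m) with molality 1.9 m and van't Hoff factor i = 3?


ΔTb = Kb × m × i
= 0.512 × 1.9 × 3
= 2.9184 °C

2.9184 °C


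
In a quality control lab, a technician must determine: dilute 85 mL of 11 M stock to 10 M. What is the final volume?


C1V1 = C2V2
11 × 85 = 10 × V2
V2 = 935/10 = 93.5 mL

93.5 mL


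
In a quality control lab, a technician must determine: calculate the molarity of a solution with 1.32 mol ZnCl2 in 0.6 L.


M = n/V = 1.32/0.6 = 2.200 mol/L

2.200 M


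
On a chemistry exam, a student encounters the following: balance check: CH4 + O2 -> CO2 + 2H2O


Equation: CH4 + O2 -> CO2 + 2H2O
Check atoms: C: 1=1, H: 4=4, O: 2≠4
Not balanced

No, not balanced


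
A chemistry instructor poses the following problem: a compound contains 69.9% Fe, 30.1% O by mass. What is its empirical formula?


Assume 100 g sample. Moles of each element:
  Fe: 69.9/55.85 = 1.252 mol
  O: 30.1/16.0 = 1.881 mol
Divide by smallest (1.252):
  Fe: 1.252/1.252 = 1.0
  O: 1.881/1.252 = 1.5
Multiply all ratios by 2 to obtain whole numbers.
Empirical formula: Fe2O3

Fe2O3


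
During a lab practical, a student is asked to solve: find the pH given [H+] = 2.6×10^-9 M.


pH = -log10([H+]) = -log10(2.6×10^-9)
= 9 - log10(2.6)
= 9 - 0.41
= 8.59

8.59


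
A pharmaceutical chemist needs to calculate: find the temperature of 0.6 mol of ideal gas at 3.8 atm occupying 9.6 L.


PV = nRT  (R = 0.08206 L·atm/(mol·K))
T = PV/(nR) = 3.8×9.6/(0.6×0.08206)
= 36.48/0.049236
= 740.92 K

740.92 K


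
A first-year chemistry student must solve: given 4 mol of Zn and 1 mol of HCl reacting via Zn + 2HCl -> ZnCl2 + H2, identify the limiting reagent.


Mole ratio available / coefficient:
  Zn: 4/1 = 4.000
  HCl: 1/2 = 0.500
Smaller ratio is limiting.

HCl


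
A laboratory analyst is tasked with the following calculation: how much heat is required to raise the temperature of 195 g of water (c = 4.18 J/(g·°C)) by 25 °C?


q = mcΔT = 195 × 4.18 × 25
= 20377.50 J

20377.50 J


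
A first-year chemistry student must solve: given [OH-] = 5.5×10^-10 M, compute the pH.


pOH = -log10([OH-]) = -log10(5.5×10^-10)
= 10 - log10(5.5) = 9.26
pH = 14 - pOH = 14 - 9.26 = 4.74

4.74


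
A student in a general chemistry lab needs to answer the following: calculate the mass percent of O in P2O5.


M(P2O5) = 2×30.97 + 5×16.0 = 141.94 g/mol
Mass of O = 5 × 16.0 = 80.00 g/mol
% O = 80.00/141.94 × 100 = 56.36%

56.36%


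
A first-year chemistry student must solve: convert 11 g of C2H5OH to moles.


M(C2H5OH) = 46.07 g/mol
n = mass/M = 11/46.07 = 0.2388 mol

0.2388 mol


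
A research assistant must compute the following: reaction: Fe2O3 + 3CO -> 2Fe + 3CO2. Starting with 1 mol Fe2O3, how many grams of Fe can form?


Mole ratio Fe:Fe2O3 = 2:1
n(Fe) = 1 × 2/1 = 2.000 mol
mass = 2.000 × 55.85 = 111.7 g

111.7 g


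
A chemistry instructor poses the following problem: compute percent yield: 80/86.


% yield = actual/theoretical × 100
= 80/86 × 100
= 93.02%

93.02%


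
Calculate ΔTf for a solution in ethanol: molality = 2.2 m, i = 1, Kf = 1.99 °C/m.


ΔTf = Kf × m × i
= 1.99 × 2.2 × 1
= 4.378 °C

4.378 °C


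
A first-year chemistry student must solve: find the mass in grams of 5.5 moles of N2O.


M(N2O) = 44.02 g/mol
mass = n × M = 5.5 × 44.02 = 242.11 g

242.11 g


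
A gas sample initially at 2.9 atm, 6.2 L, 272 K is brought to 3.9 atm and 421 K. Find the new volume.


P1V1/T1 = P2V2/T2
V2 = P1V1T2/(T1P2)
= 2.9×6.2×421/(272×3.9)
= 7.136 L

7.136 L


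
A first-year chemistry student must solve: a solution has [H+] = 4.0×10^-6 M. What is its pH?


pH = -log10([H+]) = -log10(4.0×10^-6)
= 6 - log10(4.0)
= 6 - 0.6
= 5.4

5.4


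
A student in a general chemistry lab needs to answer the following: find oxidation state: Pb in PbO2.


x + 2(-2) = 0, so x = +4
Oxidation number: +4

+4


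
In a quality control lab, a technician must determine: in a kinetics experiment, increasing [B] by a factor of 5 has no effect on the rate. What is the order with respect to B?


rate ∝ [B]^n
rate ∝ [B]^0
Order in B: 0

0


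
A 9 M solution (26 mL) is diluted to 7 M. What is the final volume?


C1V1 = C2V2
9 × 26 = 7 × V2
V2 = 234/7 = 33.43 mL

33.43 mL


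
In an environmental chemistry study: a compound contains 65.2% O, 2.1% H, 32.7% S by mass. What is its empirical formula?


Assume 100 g sample. Moles of each element:
  O: 65.2/16.0 = 4.075 mol
  H: 2.1/1.008 = 2.083 mol
  S: 32.7/32.07 = 1.02 mol
Divide by smallest (1.02):
  O: 4.075/1.02 = 4.0
  H: 2.083/1.02 = 2.04
  S: 1.02/1.02 = 1.0
Empirical formula: H2SO4

H2SO4


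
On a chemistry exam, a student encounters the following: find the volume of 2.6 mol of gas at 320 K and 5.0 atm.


PV = nRT  (R = 0.08206 L·atm/(mol·K))
V = nRT/P = 2.6×0.08206×320/5.0
= 13.655 L

13.655 L


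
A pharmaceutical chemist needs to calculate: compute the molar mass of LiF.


M(LiF) = 1×6.94 + 1×19.0
= 6.94 + 19.0
= 25.94 g/mol

25.94 g/mol


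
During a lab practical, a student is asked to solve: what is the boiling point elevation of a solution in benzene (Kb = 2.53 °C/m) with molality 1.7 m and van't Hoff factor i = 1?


ΔTb = Kb × m × i
= 2.53 × 1.7 × 1
= 4.301 °C

4.301 °C


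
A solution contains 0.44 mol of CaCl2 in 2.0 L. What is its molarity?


M = n/V = 0.44/2.0 = 0.220 mol/L

0.220 M


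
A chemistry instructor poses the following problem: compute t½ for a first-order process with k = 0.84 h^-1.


t½ = ln2/k = 0.693147/(0.84 h^-1)
= 0.8252 h

0.8252 h


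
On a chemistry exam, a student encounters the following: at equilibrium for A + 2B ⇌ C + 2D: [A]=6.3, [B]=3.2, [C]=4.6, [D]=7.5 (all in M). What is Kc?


Kc = [C][D]^2/([A][B]^2)
= (4.6^1 × 7.5^2)/(6.3^1 × 3.2^2)
= 258.75/64.512
= 4.011

4.011


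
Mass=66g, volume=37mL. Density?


ρ = mass/volume
= 66/37
= 1.784 g/mL

1.784 g/mL


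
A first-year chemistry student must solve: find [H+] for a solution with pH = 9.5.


[H+] = 10^(-pH) = 10^(-9.5)
= 3.16×10^-10 M

3.16×10^-10 M


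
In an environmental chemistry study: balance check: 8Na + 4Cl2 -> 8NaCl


Equation: 8Na + 4Cl2 -> 8NaCl
Check atoms: Cl: 8=8, Na: 8=8
Balanced

Yes, balanced


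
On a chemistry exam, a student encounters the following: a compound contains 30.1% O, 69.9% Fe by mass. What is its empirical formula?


Assume 100 g sample. Moles of each element:
  O: 30.1/16.0 = 1.881 mol
  Fe: 69.9/55.85 = 1.252 mol
Divide by smallest (1.252):
  O: 1.881/1.252 = 1.5
  Fe: 1.252/1.252 = 1.0
Multiply all ratios by 2 to obtain whole numbers.
Empirical formula: Fe2O3

Fe2O3


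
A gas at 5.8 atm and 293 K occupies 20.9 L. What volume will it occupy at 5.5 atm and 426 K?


P1V1/T1 = P2V2/T2
V2 = P1V1T2/(T1P2)
= 5.8×20.9×426/(293×5.5)
= 32.045 L

32.045 L


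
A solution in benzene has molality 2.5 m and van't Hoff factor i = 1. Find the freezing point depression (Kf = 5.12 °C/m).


ΔTf = Kf × m × i
= 5.12 × 2.5 × 1
= 12.8 °C

12.8 °C


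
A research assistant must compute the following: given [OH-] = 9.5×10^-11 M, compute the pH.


pOH = -log10([OH-]) = -log10(9.5×10^-11)
= 11 - log10(9.5) = 10.02
pH = 14 - pOH = 14 - 10.02 = 3.98

3.98


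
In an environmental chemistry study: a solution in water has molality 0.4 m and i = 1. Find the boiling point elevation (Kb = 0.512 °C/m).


ΔTb = Kb × m × i
= 0.512 × 0.4 × 1
= 0.2048 °C

0.2048 °C


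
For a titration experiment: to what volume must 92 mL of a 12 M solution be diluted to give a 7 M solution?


C1V1 = C2V2
12 × 92 = 7 × V2
V2 = 1104/7 = 157.71 mL

157.71 mL


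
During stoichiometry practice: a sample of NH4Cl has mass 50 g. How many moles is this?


M(NH4Cl) = 53.49 g/mol
n = mass/M = 50/53.49 = 0.9348 mol

0.9348 mol


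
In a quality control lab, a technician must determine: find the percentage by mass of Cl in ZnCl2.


M(ZnCl2) = 1×65.38 + 2×35.45 = 136.28 g/mol
Mass of Cl = 2 × 35.45 = 70.90 g/mol
% Cl = 70.90/136.28 × 100 = 52.03%

52.03%


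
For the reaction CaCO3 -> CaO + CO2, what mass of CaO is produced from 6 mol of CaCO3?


Mole ratio CaO:CaCO3 = 1:1
n(CaO) = 6 × 1/1 = 6.000 mol
mass = 6.000 × 56.08 = 336.48 g

336.48 g


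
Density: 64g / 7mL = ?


ρ = mass/volume
= 64/7
= 9.143 g/mL

9.143 g/mL


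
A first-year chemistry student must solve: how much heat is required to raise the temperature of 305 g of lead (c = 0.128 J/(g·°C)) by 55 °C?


q = mcΔT = 305 × 0.128 × 55
= 2147.20 J

2147.20 J


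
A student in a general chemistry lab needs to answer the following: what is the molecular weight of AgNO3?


M(AgNO3) = 1×107.87 + 1×14.01 + 3×16.0
= 107.87 + 14.01 + 48.0
= 169.88 g/mol

169.88 g/mol


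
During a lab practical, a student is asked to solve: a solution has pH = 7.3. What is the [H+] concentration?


[H+] = 10^(-pH) = 10^(-7.3)
= 5.01×10^-8 M

5.01×10^-8 M


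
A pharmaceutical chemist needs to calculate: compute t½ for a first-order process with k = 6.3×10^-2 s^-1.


t½ = ln2/k = 0.693147/(6.3×10^-2 s^-1)
= 11.00 s

11.00 s


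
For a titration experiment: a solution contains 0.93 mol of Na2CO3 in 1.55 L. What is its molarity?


M = n/V = 0.93/1.55 = 0.600 mol/L

0.600 M


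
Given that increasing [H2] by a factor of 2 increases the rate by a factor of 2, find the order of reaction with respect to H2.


rate ∝ [H2]^n
2^n = 2 → n = 1
Order in H2: 1

1


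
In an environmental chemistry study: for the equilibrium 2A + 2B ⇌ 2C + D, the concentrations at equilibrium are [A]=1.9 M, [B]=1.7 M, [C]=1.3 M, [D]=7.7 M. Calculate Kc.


Kc = [C]^2[D]/([A]^2[B]^2)
= (1.3^2 × 7.7^1)/(1.9^2 × 1.7^2)
= 13.013/10.4329
= 1.247

1.247


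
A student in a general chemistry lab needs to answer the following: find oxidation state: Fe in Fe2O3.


2x + 3(-2) = 0, so x = +3
Oxidation number: +3

+3


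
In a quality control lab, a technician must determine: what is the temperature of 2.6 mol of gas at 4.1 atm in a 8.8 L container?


PV = nRT  (R = 0.08206 L·atm/(mol·K))
T = PV/(nR) = 4.1×8.8/(2.6×0.08206)
= 36.08/0.213356
= 169.11 K

169.11 K


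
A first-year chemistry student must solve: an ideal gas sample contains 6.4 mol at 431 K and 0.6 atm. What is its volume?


PV = nRT  (R = 0.08206 L·atm/(mol·K))
V = nRT/P = 6.4×0.08206×431/0.6
= 377.257 L

377.257 L


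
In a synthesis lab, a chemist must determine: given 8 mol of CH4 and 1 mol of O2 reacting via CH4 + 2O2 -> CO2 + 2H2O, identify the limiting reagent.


Mole ratio available / coefficient:
  CH4: 8/1 = 8.000
  O2: 1/2 = 0.500
Smaller ratio is limiting.

O2


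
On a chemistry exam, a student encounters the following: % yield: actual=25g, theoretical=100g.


% yield = actual/theoretical × 100
= 25/100 × 100
= 25.0%

25.0%


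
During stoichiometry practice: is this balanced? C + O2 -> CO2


Equation: C + O2 -> CO2
Check atoms: C: 1=1, O: 2=2
Balanced

Yes, balanced


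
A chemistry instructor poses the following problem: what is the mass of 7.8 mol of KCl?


M(KCl) = 74.55 g/mol
mass = n × M = 7.8 × 74.55 = 581.49 g

581.49 g


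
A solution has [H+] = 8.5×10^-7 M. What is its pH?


pH = -log10([H+]) = -log10(8.5×10^-7)
= 7 - log10(8.5)
= 7 - 0.93
= 6.07

6.07


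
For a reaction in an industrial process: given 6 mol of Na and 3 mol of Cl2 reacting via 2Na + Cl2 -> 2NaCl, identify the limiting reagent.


Mole ratio available / coefficient:
  Na: 6/2 = 3.000
  Cl2: 3/1 = 3.000
Smaller ratio is limiting.

neither (stoichiometric); Na and Cl2 are fully consumed


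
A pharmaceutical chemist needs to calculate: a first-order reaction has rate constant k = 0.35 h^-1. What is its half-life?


t½ = ln2/k = 0.693147/(0.35 h^-1)
= 1.980 h

1.980 h


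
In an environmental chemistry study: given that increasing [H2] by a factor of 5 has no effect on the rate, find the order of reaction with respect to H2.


rate ∝ [H2]^n
rate ∝ [H2]^0
Order in H2: 0

0


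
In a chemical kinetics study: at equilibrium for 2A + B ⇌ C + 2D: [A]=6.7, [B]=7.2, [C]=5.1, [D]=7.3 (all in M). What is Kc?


Kc = [C][D]^2/([A]^2[B])
= (5.1^1 × 7.3^2)/(6.7^2 × 7.2^1)
= 271.779/323.208
= 0.8409

0.8409


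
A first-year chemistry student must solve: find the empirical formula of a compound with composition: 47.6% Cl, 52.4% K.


Assume 100 g sample. Moles of each element:
  Cl: 47.6/35.45 = 1.343 mol
  K: 52.4/39.1 = 1.34 mol
Divide by smallest (1.34):
  Cl: 1.343/1.34 = 1.0
  K: 1.34/1.34 = 1.0
Empirical formula: KCl

KCl


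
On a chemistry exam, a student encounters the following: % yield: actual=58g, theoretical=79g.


% yield = actual/theoretical × 100
= 58/79 × 100
= 73.42%

73.42%


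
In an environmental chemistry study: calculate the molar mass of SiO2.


M(SiO2) = 1×28.09 + 2×16.0
= 28.09 + 32.0
= 60.09 g/mol

60.09 g/mol


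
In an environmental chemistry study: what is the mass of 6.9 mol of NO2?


M(NO2) = 46.01 g/mol
mass = n × M = 6.9 × 46.01 = 317.47 g

317.47 g


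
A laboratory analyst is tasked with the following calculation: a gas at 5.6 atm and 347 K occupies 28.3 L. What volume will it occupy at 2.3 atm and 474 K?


P1V1/T1 = P2V2/T2
V2 = P1V1T2/(T1P2)
= 5.6×28.3×474/(347×2.3)
= 94.123 L

94.123 L


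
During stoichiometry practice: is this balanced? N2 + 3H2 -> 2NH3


Equation: N2 + 3H2 -> 2NH3
Check atoms: H: 6=6, N: 2=2
Balanced

Yes, balanced


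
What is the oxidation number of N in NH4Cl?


x + 4(+1) + (-1) = 0, so x = -3
Oxidation number: -3

-3


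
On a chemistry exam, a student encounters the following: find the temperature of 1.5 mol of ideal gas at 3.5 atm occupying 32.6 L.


PV = nRT  (R = 0.08206 L·atm/(mol·K))
T = PV/(nR) = 3.5×32.6/(1.5×0.08206)
= 114.10/0.123090
= 926.96 K

926.96 K


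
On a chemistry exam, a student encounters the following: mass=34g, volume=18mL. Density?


ρ = mass/volume
= 34/18
= 1.889 g/mL

1.889 g/mL


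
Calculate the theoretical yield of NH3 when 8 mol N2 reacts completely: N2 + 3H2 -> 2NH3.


Mole ratio NH3:N2 = 2:1
n(NH3) = 8 × 2/1 = 16.000 mol
mass = 16.000 × 17.03 = 272.48 g

272.48 g


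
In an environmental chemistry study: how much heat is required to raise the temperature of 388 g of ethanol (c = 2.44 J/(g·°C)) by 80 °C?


q = mcΔT = 388 × 2.44 × 80
= 75737.60 J

75737.60 J


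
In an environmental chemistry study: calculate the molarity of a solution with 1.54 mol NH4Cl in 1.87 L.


M = n/V = 1.54/1.87 = 0.824 mol/L

0.824 M


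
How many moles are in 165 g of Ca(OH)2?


M(Ca(OH)2) = 74.1 g/mol
n = mass/M = 165/74.1 = 2.2267 mol

2.2267 mol


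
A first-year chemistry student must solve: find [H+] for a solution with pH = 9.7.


[H+] = 10^(-pH) = 10^(-9.7)
= 2.0×10^-10 M

2.0×10^-10 M


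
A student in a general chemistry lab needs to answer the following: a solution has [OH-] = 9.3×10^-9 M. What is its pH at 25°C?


pOH = -log10([OH-]) = -log10(9.3×10^-9)
= 9 - log10(9.3) = 8.03
pH = 14 - pOH = 14 - 8.03 = 5.97

5.97


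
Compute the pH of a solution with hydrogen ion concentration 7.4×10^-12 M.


pH = -log10([H+]) = -log10(7.4×10^-12)
= 12 - log10(7.4)
= 12 - 0.87
= 11.13

11.13


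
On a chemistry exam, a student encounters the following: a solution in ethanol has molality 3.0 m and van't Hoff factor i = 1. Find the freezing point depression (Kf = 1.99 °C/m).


ΔTf = Kf × m × i
= 1.99 × 3.0 × 1
= 5.97 °C

5.97 °C


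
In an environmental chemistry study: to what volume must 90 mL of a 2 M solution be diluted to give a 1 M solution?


C1V1 = C2V2
2 × 90 = 1 × V2
V2 = 180/1 = 180.0 mL

180.0 mL


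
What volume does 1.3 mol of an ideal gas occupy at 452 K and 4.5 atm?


PV = nRT  (R = 0.08206 L·atm/(mol·K))
V = nRT/P = 1.3×0.08206×452/4.5
= 10.715 L

10.715 L


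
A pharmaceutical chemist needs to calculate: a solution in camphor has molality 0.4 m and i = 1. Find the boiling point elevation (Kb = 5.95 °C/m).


ΔTb = Kb × m × i
= 5.95 × 0.4 × 1
= 2.38 °C

2.38 °C


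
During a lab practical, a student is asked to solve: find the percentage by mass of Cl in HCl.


M(HCl) = 1×1.008 + 1×35.45 = 36.458 g/mol
Mass of Cl = 1 × 35.45 = 35.45 g/mol
% Cl = 35.45/36.458 × 100 = 97.24%

97.24%


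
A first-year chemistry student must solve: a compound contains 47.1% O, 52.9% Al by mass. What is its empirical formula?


Assume 100 g sample. Moles of each element:
  O: 47.1/16.0 = 2.944 mol
  Al: 52.9/26.98 = 1.961 mol
Divide by smallest (1.961):
  O: 2.944/1.961 = 1.5
  Al: 1.961/1.961 = 1.0
Multiply all ratios by 2 to obtain whole numbers.
Empirical formula: Al2O3

Al2O3


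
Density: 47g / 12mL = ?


ρ = mass/volume
= 47/12
= 3.917 g/mL

3.917 g/mL


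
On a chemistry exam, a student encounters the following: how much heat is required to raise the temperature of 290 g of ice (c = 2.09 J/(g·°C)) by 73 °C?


q = mcΔT = 290 × 2.09 × 73
= 44245.30 J

44245.30 J


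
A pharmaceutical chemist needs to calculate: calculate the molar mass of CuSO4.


M(CuSO4) = 1×63.55 + 1×32.07 + 4×16.0
= 63.55 + 32.07 + 64.0
= 159.62 g/mol

159.62 g/mol


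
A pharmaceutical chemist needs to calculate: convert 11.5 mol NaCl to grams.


M(NaCl) = 58.44 g/mol
mass = n × M = 11.5 × 58.44 = 672.06 g

672.06 g


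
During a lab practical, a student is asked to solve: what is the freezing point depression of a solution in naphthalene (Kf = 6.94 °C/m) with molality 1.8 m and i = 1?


ΔTf = Kf × m × i
= 6.94 × 1.8 × 1
= 12.492 °C

12.492 °C


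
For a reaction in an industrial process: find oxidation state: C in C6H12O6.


6x + 12(+1) + 6(-2) = 0, so x = +0
Oxidation number: +0

+0


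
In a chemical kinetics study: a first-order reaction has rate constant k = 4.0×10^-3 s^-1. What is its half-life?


t½ = ln2/k = 0.693147/(4.0×10^-3 s^-1)
= 173.3 s

173.3 s


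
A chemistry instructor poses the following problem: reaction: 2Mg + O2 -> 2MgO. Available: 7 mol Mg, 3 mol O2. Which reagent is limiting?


Mole ratio available / coefficient:
  Mg: 7/2 = 3.500
  O2: 3/1 = 3.000
Smaller ratio is limiting.

O2


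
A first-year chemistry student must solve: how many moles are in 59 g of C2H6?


M(C2H6) = 30.07 g/mol
n = mass/M = 59/30.07 = 1.9621 mol

1.9621 mol


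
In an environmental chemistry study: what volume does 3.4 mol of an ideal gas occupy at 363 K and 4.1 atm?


PV = nRT  (R = 0.08206 L·atm/(mol·K))
V = nRT/P = 3.4×0.08206×363/4.1
= 24.702 L

24.702 L


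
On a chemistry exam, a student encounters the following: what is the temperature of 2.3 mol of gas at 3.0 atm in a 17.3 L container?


PV = nRT  (R = 0.08206 L·atm/(mol·K))
T = PV/(nR) = 3.0×17.3/(2.3×0.08206)
= 51.90/0.188738
= 274.98 K

274.98 K


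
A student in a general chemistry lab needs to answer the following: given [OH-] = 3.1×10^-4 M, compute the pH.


pOH = -log10([OH-]) = -log10(3.1×10^-4)
= 4 - log10(3.1) = 3.51
pH = 14 - pOH = 14 - 3.51 = 10.49

10.49


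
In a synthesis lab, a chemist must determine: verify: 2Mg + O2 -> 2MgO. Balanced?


Equation: 2Mg + O2 -> 2MgO
Check atoms: Mg: 2=2, O: 2=2
Balanced

Yes, balanced


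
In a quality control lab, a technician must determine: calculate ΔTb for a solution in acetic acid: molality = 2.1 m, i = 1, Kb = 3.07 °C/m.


ΔTb = Kb × m × i
= 3.07 × 2.1 × 1
= 6.447 °C

6.447 °C


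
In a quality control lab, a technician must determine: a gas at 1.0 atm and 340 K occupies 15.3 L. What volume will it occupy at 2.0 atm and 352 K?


P1V1/T1 = P2V2/T2
V2 = P1V1T2/(T1P2)
= 1.0×15.3×352/(340×2.0)
= 7.92 L

7.92 L


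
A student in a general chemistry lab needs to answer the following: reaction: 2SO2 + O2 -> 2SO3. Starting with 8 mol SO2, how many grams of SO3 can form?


Mole ratio SO3:SO2 = 2:2
n(SO3) = 8 × 2/2 = 8.000 mol
mass = 8.000 × 80.07 = 640.56 g

640.56 g


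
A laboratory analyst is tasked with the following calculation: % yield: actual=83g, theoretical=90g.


% yield = actual/theoretical × 100
= 83/90 × 100
= 92.22%

92.22%


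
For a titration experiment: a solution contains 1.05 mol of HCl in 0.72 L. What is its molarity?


M = n/V = 1.05/0.72 = 1.458 mol/L

1.458 M


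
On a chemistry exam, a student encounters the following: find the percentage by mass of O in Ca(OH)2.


M(Ca(OH)2) = 1×40.08 + 2×16.0 + 2×1.008 = 74.096 g/mol
Mass of O = 2 × 16.0 = 32.00 g/mol
% O = 32.00/74.096 × 100 = 43.19%

43.19%


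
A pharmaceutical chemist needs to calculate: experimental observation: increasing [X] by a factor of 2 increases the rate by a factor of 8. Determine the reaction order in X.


rate ∝ [X]^n
2^n = 8 → n = 3
Order in X: 3

3


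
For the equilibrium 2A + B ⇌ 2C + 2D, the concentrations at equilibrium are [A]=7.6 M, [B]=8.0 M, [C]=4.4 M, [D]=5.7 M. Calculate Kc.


Kc = [C]^2[D]^2/([A]^2[B])
= (4.4^2 × 5.7^2)/(7.6^2 × 8.0^1)
= 629.0064/462.08
= 1.361

1.361


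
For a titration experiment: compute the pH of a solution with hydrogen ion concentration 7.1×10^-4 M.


pH = -log10([H+]) = -log10(7.1×10^-4)
= 4 - log10(7.1)
= 4 - 0.85
= 3.15

3.15


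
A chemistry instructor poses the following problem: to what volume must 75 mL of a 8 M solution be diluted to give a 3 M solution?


C1V1 = C2V2
8 × 75 = 3 × V2
V2 = 600/3 = 200.0 mL

200.0 mL


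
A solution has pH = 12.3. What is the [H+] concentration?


[H+] = 10^(-pH) = 10^(-12.3)
= 5.01×10^-13 M

5.01×10^-13 M


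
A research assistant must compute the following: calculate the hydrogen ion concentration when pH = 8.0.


[H+] = 10^(-pH) = 10^(-8.0)
= 1.0×10^-8 M

1.0×10^-8 M


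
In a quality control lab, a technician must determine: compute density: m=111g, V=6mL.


ρ = mass/volume
= 111/6
= 18.5 g/mL

18.5 g/mL


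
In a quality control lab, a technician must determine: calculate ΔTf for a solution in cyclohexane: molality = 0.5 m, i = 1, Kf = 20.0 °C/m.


ΔTf = Kf × m × i
= 20.0 × 0.5 × 1
= 10.0 °C

10.0 °C


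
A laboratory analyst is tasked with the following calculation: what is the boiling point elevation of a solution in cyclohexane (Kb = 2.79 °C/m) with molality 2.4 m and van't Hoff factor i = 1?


ΔTb = Kb × m × i
= 2.79 × 2.4 × 1
= 6.696 °C

6.696 °C


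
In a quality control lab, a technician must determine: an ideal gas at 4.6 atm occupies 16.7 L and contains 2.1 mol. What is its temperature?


PV = nRT  (R = 0.08206 L·atm/(mol·K))
T = PV/(nR) = 4.6×16.7/(2.1×0.08206)
= 76.82/0.172326
= 445.78 K

445.78 K


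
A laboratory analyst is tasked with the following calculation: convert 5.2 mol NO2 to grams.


M(NO2) = 46.01 g/mol
mass = n × M = 5.2 × 46.01 = 239.25 g

239.25 g


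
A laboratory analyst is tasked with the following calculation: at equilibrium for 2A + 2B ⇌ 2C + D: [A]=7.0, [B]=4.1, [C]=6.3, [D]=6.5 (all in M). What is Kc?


Kc = [C]^2[D]/([A]^2[B]^2)
= (6.3^2 × 6.5^1)/(7.0^2 × 4.1^2)
= 257.985/823.69
= 0.3132

0.3132


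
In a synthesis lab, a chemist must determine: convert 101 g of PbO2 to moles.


M(PbO2) = 239.2 g/mol
n = mass/M = 101/239.2 = 0.4222 mol

0.4222 mol


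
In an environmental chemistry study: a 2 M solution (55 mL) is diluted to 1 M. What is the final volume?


C1V1 = C2V2
2 × 55 = 1 × V2
V2 = 110/1 = 110.0 mL

110.0 mL


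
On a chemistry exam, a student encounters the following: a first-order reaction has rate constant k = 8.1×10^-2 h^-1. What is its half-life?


t½ = ln2/k = 0.693147/(8.1×10^-2 h^-1)
= 8.557 h

8.557 h


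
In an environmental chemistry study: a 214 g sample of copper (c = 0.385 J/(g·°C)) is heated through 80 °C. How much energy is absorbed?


q = mcΔT = 214 × 0.385 × 80
= 6591.20 J

6591.20 J


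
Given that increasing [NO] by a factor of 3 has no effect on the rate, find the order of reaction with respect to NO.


rate ∝ [NO]^n
rate ∝ [NO]^0
Order in NO: 0

0


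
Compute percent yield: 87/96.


% yield = actual/theoretical × 100
= 87/96 × 100
= 90.62%

90.62%


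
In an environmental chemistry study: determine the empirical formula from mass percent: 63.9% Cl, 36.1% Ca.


Assume 100 g sample. Moles of each element:
  Cl: 63.9/35.45 = 1.803 mol
  Ca: 36.1/40.08 = 0.901 mol
Divide by smallest (0.901):
  Cl: 1.803/0.901 = 2.0
  Ca: 0.901/0.901 = 1.0
Empirical formula: CaCl2

CaCl2


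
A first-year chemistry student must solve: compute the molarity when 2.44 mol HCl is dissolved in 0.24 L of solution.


M = n/V = 2.44/0.24 = 10.167 mol/L

10.167 M


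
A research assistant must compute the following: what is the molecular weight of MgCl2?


M(MgCl2) = 1×24.31 + 2×35.45
= 24.31 + 70.9
= 95.21 g/mol

95.21 g/mol


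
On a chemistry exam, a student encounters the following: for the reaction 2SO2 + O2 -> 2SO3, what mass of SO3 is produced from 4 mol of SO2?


Mole ratio SO3:SO2 = 2:2
n(SO3) = 4 × 2/2 = 4.000 mol
mass = 4.000 × 80.07 = 320.28 g

320.28 g
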